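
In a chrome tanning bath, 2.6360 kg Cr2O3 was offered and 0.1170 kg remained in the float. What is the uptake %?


Formula: Uptake = (offered - residual) / offered * 100
Substituting: Uptake = (2.6360 - 0.1170) / 2.6360 * 100
Result: 95.5615 %


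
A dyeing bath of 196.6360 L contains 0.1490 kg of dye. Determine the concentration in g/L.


Formula: Conc = dye_mass(kg) / volume(L) * 1000
Substituting: Conc = 0.1490 / 196.6360 * 1000
Result: 0.7577 g/L


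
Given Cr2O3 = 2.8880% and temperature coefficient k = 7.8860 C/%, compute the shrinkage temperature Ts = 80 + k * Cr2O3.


Formula: Ts = 80 + k * Cr2O3
Substituting: Ts = 80 + 7.8860 * 2.8880
Result: 102.7748 C


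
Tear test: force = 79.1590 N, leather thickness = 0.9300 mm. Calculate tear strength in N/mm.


Formula: Tear strength = force / thickness
Substituting: Tear strength = 79.1590 / 0.9300
Result: 85.1172 N/mm


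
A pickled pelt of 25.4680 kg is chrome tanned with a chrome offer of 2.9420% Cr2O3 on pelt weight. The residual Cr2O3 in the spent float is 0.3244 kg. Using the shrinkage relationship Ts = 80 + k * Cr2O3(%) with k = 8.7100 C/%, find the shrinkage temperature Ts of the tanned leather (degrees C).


Offered = pelt * offer_pct / 100 = 25.4680 * 2.9420 / 100 = 0.7493 kg
Uptake = offered - residual = 0.7493 - 0.3244 = 0.4249 kg
Cr2O3% on pelt = uptake / pelt * 100 = 0.4249 / 25.4680 * 100 = 1.6682 %
Ts = 80 + k * Cr2O3% = 80 + 8.7100 * 1.6682 = 94.5304 C


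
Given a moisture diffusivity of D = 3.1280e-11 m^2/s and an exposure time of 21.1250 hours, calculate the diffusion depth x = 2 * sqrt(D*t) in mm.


t = 21.1250 hr * 3600 = 76050.0000 s
D * t = 3.1280e-11 * 76050.0000 = 2.3788e-06
x = 2 * sqrt(D*t) = 2 * sqrt(2.3788e-06) = 0.0030847 m = 3.0847 mm


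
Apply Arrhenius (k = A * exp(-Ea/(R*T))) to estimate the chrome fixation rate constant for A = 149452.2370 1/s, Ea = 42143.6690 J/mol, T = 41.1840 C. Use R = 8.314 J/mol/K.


T_K = T_C + 273.15 = 41.1840 + 273.15 = 314.3340 K
exponent = -Ea / (R * T_K) = -42143.6690 / (8.314 * 314.3340) = -16.1262
k = A * exp(exponent) = 149452.2370 * exp(-16.1262) = 0.0148252 1/s


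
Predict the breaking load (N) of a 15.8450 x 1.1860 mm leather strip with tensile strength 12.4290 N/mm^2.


Formula: F = TS * w * t
Substituting: F = 12.4290 * 15.8450 * 1.1860
Result: 233.5679 N


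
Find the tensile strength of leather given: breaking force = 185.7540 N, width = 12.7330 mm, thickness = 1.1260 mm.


Formula: TS = force / (width * thickness)
Substituting: TS = 185.7540 / (12.7330 * 1.1260)
Result: 12.9559 N/mm^2


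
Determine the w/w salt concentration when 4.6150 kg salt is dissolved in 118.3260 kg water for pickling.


Formula: Conc = salt / (water + salt) * 100
Substituting: Conc = 4.6150 / (118.3260 + 4.6150) * 100
Result: 3.7538 %


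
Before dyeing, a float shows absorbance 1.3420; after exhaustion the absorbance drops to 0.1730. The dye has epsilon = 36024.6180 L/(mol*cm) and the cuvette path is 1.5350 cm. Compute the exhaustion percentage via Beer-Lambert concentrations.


c_initial = A_i / (epsilon * l) = 1.3420 / (36024.6180 * 1.5350) = 2.4269e-05 mol/L
c_final = A_f / (epsilon * l) = 0.1730 / (36024.6180 * 1.5350) = 3.1285e-06 mol/L
Exhaustion = (c_initial - c_final) / c_initial * 100 = (2.4269e-05 - 3.1285e-06) / 2.4269e-05 * 100 = 87.1088 %


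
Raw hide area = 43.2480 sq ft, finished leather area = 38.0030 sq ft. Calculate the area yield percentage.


Formula: Yield = finished / raw * 100
Substituting: Yield = 38.0030 / 43.2480 * 100
Result: 87.8723 %


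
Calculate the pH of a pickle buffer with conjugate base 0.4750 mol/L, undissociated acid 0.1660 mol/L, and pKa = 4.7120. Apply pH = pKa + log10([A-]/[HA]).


ratio = [A-] / [HA] = 0.4750 / 0.1660 = 2.8614
log10(ratio) = 0.4566
pH = pKa + log10(ratio) = 4.7120 + 0.4566 = 5.1686


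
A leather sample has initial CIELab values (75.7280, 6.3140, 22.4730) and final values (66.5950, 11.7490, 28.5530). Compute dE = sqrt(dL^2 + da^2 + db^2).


dL = -9.1330, da = 5.4350, db = 6.0800
dE = sqrt((-9.1330)^2 + 5.4350^2 + 6.0800^2) = 12.2441


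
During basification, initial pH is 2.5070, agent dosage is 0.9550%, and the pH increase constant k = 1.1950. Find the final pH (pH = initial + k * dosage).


Formula: pH_final = pH_initial + k * base_pct
Substituting: pH_final = 2.5070 + 1.1950 * 0.9550
Result: 3.6482


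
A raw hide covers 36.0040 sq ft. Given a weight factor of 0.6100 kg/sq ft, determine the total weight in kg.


Formula: Weight = area * weight_per_sqft
Substituting: Weight = 36.0040 * 0.6100
Result: 21.9624 kg


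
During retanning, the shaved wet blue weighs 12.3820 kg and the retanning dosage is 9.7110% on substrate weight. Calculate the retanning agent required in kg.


Formula: Retan = substrate * pct / 100
Substituting: Retan = 12.3820 * 9.7110 / 100
Result: 1.2024 kg


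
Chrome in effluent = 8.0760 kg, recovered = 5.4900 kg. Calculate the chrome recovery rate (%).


Formula: Recovery = recovered / input * 100
Substituting: Recovery = 5.4900 / 8.0760 * 100
Result: 67.9792 %


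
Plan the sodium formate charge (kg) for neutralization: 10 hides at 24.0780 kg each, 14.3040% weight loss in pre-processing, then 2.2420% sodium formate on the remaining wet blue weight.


Total_raw = N * avg_wt = 10 * 24.0780 = 240.7800 kg
Substrate = Total_raw * (1 - loss/100) = 240.7800 * (1 - 14.3040/100) = 206.3388 kg
Neutralizer = Substrate * pct / 100 = 206.3388 * 2.2420 / 100 = 4.6261 kg


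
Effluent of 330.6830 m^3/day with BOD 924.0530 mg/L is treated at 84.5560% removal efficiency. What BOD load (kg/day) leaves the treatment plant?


Load_in = volume * conc / 1000 = 330.6830 * 924.0530 / 1000 = 305.5686 kg/day
Removed = Load_in * eff / 100 = 305.5686 * 84.5560 / 100 = 258.3766 kg/day
Load_out = Load_in - Removed = 305.5686 - 258.3766 = 47.1920 kg/day


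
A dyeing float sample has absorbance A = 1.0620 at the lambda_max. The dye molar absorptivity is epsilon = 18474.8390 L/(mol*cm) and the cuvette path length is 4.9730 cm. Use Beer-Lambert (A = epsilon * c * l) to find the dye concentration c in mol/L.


Formula: c = A / (epsilon * l)
Substituting: c = 1.0620 / (18474.8390 * 4.9730)
Result: 1.1559e-05 mol/L


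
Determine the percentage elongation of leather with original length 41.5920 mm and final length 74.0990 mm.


Formula: Elongation = (Lf - L0) / L0 * 100
Substituting: Elongation = (74.0990 - 41.5920) / 41.5920 * 100
Result: 78.1569 %


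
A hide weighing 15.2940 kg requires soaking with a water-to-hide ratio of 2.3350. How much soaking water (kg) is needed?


Formula: Water = hide_weight * ratio
Substituting: Water = 15.2940 * 2.3350
Result: 35.7115 kg


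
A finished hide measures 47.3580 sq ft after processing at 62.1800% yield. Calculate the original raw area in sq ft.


Formula: raw = finished * 100 / yield
Substituting: raw = 47.3580 * 100 / 62.1800
Result: 76.1628 sq ft


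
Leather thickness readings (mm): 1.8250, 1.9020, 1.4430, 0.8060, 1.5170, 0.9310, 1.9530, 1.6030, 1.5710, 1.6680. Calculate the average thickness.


Formula: Average = sum / n
Substituting: Average = 15.2190 / 10
Result: 1.5219 mm


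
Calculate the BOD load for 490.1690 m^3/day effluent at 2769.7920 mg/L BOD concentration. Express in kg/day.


Formula: BOD_load = volume * conc / 1000
Substituting: BOD_load = 490.1690 * 2769.7920 / 1000
Result: 1357.6662 kg/day


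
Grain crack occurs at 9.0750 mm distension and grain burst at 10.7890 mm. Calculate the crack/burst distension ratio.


Formula: Ratio = crack / burst
Substituting: Ratio = 9.0750 / 10.7890
Result: 0.8411


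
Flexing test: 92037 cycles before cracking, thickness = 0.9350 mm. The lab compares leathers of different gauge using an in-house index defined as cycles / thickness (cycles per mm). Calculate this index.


Formula: Index = cycles / thickness
Substituting: Index = 92037 / 0.9350
Result: 98435.2941 cycles/mm


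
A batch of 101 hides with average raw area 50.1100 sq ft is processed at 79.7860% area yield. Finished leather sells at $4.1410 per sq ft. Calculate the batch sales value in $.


Raw_total = N * avg_area = 101 * 50.1100 = 5061.1100 sq ft
Finished = Raw_total * yield / 100 = 5061.1100 * 79.7860 / 100 = 4038.0572 sq ft
Value = Finished * price = 4038.0572 * 4.1410 = 16721.5950 $


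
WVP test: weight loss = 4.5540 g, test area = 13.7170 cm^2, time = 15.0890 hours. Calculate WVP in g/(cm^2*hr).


Formula: WVP = loss / (area * time)
Substituting: WVP = 4.5540 / (13.7170 * 15.0890)
Result: 0.0220026 g/(cm^2*hr)


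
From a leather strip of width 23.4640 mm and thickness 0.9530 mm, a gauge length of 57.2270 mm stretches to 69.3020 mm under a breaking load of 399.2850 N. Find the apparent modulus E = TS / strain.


TS = F / (w * t) = 399.2850 / (23.4640 * 0.9530) = 17.8562 N/mm^2
strain = (Lf - L0) / L0 = (69.3020 - 57.2270) / 57.2270 = 0.2110
E = TS / strain = 17.8562 / 0.2110 = 84.6256 N/mm^2


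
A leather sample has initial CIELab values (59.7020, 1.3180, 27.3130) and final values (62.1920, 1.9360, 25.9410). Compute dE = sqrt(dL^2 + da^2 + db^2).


dL = 2.4900, da = 0.6180, db = -1.3720
dE = sqrt(2.4900^2 + 0.6180^2 + (-1.3720)^2) = 2.9094


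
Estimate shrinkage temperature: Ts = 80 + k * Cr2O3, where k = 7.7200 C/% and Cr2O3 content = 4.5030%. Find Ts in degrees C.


Formula: Ts = 80 + k * Cr2O3
Substituting: Ts = 80 + 7.7200 * 4.5030
Result: 114.7632 C


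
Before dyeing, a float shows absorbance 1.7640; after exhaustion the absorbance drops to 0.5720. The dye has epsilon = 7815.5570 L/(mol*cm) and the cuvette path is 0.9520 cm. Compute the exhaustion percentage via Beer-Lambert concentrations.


c_initial = A_i / (epsilon * l) = 1.7640 / (7815.5570 * 0.9520) = 2.3708e-04 mol/L
c_final = A_f / (epsilon * l) = 0.5720 / (7815.5570 * 0.9520) = 7.6877e-05 mol/L
Exhaustion = (c_initial - c_final) / c_initial * 100 = (2.3708e-04 - 7.6877e-05) / 2.3708e-04 * 100 = 67.5737 %


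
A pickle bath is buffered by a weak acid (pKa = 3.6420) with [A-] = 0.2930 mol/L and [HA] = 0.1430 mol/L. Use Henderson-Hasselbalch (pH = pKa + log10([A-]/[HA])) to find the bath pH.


ratio = [A-] / [HA] = 0.2930 / 0.1430 = 2.0490
log10(ratio) = 0.3115
pH = pKa + log10(ratio) = 3.6420 + 0.3115 = 3.9535


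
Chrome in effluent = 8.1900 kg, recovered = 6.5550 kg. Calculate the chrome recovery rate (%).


Formula: Recovery = recovered / input * 100
Substituting: Recovery = 6.5550 / 8.1900 * 100
Result: 80.0366 %


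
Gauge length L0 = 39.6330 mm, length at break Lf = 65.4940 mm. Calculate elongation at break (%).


Formula: Elongation = (Lf - L0) / L0 * 100
Substituting: Elongation = (65.4940 - 39.6330) / 39.6330 * 100
Result: 65.2512 %


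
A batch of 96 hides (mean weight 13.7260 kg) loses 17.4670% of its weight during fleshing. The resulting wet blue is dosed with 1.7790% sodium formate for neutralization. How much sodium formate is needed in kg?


Total_raw = N * avg_wt = 96 * 13.7260 = 1317.6960 kg
Substrate = Total_raw * (1 - loss/100) = 1317.6960 * (1 - 17.4670/100) = 1087.5340 kg
Neutralizer = Substrate * pct / 100 = 1087.5340 * 1.7790 / 100 = 19.3472 kg


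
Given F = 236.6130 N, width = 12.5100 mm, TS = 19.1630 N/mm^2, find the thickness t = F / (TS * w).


Formula: t = F / (TS * w)
Substituting: t = 236.6130 / (19.1630 * 12.5100)
Result: 0.9870 mm


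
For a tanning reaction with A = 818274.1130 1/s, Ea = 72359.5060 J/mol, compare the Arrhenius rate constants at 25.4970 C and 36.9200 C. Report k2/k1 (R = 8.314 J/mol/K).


T1 = 25.4970 + 273.15 = 298.6470 K; T2 = 36.9200 + 273.15 = 310.0700 K
k1 = A * exp(-Ea/(R*T1)) = 818274.1130 * exp(-72359.5060/(8.314*298.6470)) = 1.8049e-07 1/s
k2 = A * exp(-Ea/(R*T2)) = 818274.1130 * exp(-72359.5060/(8.314*310.0700)) = 5.2810e-07 1/s
k2/k1 = 5.2810e-07 / 1.8049e-07 = 2.9259


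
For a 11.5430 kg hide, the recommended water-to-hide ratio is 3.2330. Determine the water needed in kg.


Formula: Water = hide_weight * ratio
Substituting: Water = 11.5430 * 3.2330
Result: 37.3185 kg


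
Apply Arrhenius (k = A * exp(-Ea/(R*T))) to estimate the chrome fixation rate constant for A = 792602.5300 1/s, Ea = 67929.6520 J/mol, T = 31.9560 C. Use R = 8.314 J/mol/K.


T_K = T_C + 273.15 = 31.9560 + 273.15 = 305.1060 K
exponent = -Ea / (R * T_K) = -67929.6520 / (8.314 * 305.1060) = -26.7793
k = A * exp(exponent) = 792602.5300 * exp(-26.7793) = 1.8577e-06 1/s


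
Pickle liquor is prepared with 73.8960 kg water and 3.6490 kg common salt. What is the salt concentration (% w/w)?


Formula: Conc = salt / (water + salt) * 100
Substituting: Conc = 3.6490 / (73.8960 + 3.6490) * 100
Result: 4.7057 %


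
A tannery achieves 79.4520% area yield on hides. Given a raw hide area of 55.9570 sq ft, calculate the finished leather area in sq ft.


Formula: finished = raw * yield / 100
Substituting: finished = 55.9570 * 79.4520 / 100
Result: 44.4590 sq ft


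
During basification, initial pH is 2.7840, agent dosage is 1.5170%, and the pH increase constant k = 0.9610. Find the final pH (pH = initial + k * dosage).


Formula: pH_final = pH_initial + k * base_pct
Substituting: pH_final = 2.7840 + 0.9610 * 1.5170
Result: 4.2418


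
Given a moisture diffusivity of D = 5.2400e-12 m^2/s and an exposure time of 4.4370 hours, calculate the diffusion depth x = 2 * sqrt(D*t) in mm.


t = 4.4370 hr * 3600 = 15973.2000 s
D * t = 5.2400e-12 * 15973.2000 = 8.3700e-08
x = 2 * sqrt(D*t) = 2 * sqrt(8.3700e-08) = 5.7862e-04 m = 0.5786 mm


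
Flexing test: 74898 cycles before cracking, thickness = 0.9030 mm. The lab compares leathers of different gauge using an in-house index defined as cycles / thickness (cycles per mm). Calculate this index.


Formula: Index = cycles / thickness
Substituting: Index = 74898 / 0.9030
Result: 82943.5216 cycles/mm


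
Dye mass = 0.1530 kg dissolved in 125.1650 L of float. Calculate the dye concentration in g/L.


Formula: Conc = dye_mass(kg) / volume(L) * 1000
Substituting: Conc = 0.1530 / 125.1650 * 1000
Result: 1.2224 g/L


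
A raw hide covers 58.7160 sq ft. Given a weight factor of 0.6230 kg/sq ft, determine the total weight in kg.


Formula: Weight = area * weight_per_sqft
Substituting: Weight = 58.7160 * 0.6230
Result: 36.5801 kg


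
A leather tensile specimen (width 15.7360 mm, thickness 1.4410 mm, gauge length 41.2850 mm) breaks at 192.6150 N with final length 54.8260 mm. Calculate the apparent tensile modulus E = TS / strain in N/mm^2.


TS = F / (w * t) = 192.6150 / (15.7360 * 1.4410) = 8.4944 N/mm^2
strain = (Lf - L0) / L0 = (54.8260 - 41.2850) / 41.2850 = 0.3280
E = TS / strain = 8.4944 / 0.3280 = 25.8984 N/mm^2


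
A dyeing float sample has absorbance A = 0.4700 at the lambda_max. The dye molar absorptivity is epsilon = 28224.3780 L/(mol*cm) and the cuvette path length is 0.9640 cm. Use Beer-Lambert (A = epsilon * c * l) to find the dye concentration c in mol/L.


Formula: c = A / (epsilon * l)
Substituting: c = 0.4700 / (28224.3780 * 0.9640)
Result: 1.7274e-05 mol/L


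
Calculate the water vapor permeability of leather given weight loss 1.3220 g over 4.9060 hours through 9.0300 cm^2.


Formula: WVP = loss / (area * time)
Substituting: WVP = 1.3220 / (9.0300 * 4.9060)
Result: 0.0298412 g/(cm^2*hr)


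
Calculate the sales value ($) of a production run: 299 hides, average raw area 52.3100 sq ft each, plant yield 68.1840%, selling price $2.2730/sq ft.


Raw_total = N * avg_area = 299 * 52.3100 = 15640.6900 sq ft
Finished = Raw_total * yield / 100 = 15640.6900 * 68.1840 / 100 = 10664.4481 sq ft
Value = Finished * price = 10664.4481 * 2.2730 = 24240.2905 $


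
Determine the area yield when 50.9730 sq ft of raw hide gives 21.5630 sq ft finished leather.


Formula: Yield = finished / raw * 100
Substituting: Yield = 21.5630 / 50.9730 * 100
Result: 42.3028 %


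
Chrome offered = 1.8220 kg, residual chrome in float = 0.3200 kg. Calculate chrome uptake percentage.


Formula: Uptake = (offered - residual) / offered * 100
Substituting: Uptake = (1.8220 - 0.3200) / 1.8220 * 100
Result: 82.4369 %


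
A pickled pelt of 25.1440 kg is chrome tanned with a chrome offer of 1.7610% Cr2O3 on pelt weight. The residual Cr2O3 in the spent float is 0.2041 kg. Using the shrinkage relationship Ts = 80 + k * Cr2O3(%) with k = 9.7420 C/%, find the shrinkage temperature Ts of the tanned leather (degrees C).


Offered = pelt * offer_pct / 100 = 25.1440 * 1.7610 / 100 = 0.4428 kg
Uptake = offered - residual = 0.4428 - 0.2041 = 0.2387 kg
Cr2O3% on pelt = uptake / pelt * 100 = 0.2387 / 25.1440 * 100 = 0.9493 %
Ts = 80 + k * Cr2O3% = 80 + 9.7420 * 0.9493 = 89.2478 C


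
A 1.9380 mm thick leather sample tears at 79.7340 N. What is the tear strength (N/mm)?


Formula: Tear strength = force / thickness
Substituting: Tear strength = 79.7340 / 1.9380
Result: 41.1424 N/mm


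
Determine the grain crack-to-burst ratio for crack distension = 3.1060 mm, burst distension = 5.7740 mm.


Formula: Ratio = crack / burst
Substituting: Ratio = 3.1060 / 5.7740
Result: 0.5379


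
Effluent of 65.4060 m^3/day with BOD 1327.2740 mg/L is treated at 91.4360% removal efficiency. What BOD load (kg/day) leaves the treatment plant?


Load_in = volume * conc / 1000 = 65.4060 * 1327.2740 / 1000 = 86.8117 kg/day
Removed = Load_in * eff / 100 = 86.8117 * 91.4360 / 100 = 79.3771 kg/day
Load_out = Load_in - Removed = 86.8117 - 79.3771 = 7.4346 kg/day


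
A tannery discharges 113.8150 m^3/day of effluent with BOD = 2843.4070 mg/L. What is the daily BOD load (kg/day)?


Formula: BOD_load = volume * conc / 1000
Substituting: BOD_load = 113.8150 * 2843.4070 / 1000
Result: 323.6224 kg/day


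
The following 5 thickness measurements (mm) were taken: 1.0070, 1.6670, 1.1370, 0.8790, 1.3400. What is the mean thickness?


Formula: Average = sum / n
Substituting: Average = 6.0300 / 5
Result: 1.2060 mm


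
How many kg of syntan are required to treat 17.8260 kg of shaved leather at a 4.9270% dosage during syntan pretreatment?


Formula: Syntan = substrate * pct / 100
Substituting: Syntan = 17.8260 * 4.9270 / 100
Result: 0.8783 kg


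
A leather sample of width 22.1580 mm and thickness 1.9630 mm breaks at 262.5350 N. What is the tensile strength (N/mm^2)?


Formula: TS = force / (width * thickness)
Substituting: TS = 262.5350 / (22.1580 * 1.9630)
Result: 6.0358 N/mm^2


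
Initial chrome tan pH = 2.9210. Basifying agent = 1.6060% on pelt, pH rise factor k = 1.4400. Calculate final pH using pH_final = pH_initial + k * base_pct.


Formula: pH_final = pH_initial + k * base_pct
Substituting: pH_final = 2.9210 + 1.4400 * 1.6060
Result: 5.2336


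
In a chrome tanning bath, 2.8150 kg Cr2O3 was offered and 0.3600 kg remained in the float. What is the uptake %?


Formula: Uptake = (offered - residual) / offered * 100
Substituting: Uptake = (2.8150 - 0.3600) / 2.8150 * 100
Result: 87.2114 %


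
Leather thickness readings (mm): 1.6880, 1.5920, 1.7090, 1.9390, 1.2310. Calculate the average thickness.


Formula: Average = sum / n
Substituting: Average = 8.1590 / 5
Result: 1.6318 mm


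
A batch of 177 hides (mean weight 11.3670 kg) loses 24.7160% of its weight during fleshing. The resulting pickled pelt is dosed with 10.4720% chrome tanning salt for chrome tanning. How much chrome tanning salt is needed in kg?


Total_raw = N * avg_wt = 177 * 11.3670 = 2011.9590 kg
Substrate = Total_raw * (1 - loss/100) = 2011.9590 * (1 - 24.7160/100) = 1514.6832 kg
Chrome = Substrate * pct / 100 = 1514.6832 * 10.4720 / 100 = 158.6176 kg


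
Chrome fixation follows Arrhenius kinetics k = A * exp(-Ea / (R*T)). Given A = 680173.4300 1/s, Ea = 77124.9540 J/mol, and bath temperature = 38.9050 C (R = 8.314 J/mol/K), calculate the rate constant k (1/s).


T_K = T_C + 273.15 = 38.9050 + 273.15 = 312.0550 K
exponent = -Ea / (R * T_K) = -77124.9540 / (8.314 * 312.0550) = -29.7272
k = A * exp(exponent) = 680173.4300 * exp(-29.7272) = 8.3612e-08 1/s


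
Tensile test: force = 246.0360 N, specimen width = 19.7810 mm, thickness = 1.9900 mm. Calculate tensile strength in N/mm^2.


Formula: TS = force / (width * thickness)
Substituting: TS = 246.0360 / (19.7810 * 1.9900)
Result: 6.2502 N/mm^2


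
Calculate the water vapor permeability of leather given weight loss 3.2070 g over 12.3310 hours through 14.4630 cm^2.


Formula: WVP = loss / (area * time)
Substituting: WVP = 3.2070 / (14.4630 * 12.3310)
Result: 0.0179822 g/(cm^2*hr)


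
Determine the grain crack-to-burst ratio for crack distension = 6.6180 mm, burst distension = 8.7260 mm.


Formula: Ratio = crack / burst
Substituting: Ratio = 6.6180 / 8.7260
Result: 0.7584


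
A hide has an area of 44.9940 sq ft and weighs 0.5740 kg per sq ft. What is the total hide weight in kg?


Formula: Weight = area * weight_per_sqft
Substituting: Weight = 44.9940 * 0.5740
Result: 25.8266 kg


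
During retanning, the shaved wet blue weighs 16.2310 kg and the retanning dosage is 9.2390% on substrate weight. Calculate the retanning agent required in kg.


Formula: Retan = substrate * pct / 100
Substituting: Retan = 16.2310 * 9.2390 / 100
Result: 1.4996 kg


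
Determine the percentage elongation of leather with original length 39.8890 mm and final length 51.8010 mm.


Formula: Elongation = (Lf - L0) / L0 * 100
Substituting: Elongation = (51.8010 - 39.8890) / 39.8890 * 100
Result: 29.8629 %


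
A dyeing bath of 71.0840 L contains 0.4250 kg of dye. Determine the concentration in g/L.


Formula: Conc = dye_mass(kg) / volume(L) * 1000
Substituting: Conc = 0.4250 / 71.0840 * 1000
Result: 5.9788 g/L


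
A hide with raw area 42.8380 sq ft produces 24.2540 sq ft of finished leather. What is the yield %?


Formula: Yield = finished / raw * 100
Substituting: Yield = 24.2540 / 42.8380 * 100
Result: 56.6180 %


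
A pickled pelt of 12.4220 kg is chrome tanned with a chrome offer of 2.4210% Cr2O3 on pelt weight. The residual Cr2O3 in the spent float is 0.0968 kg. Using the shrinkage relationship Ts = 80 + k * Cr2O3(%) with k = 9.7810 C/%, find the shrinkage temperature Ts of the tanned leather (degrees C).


Offered = pelt * offer_pct / 100 = 12.4220 * 2.4210 / 100 = 0.3007 kg
Uptake = offered - residual = 0.3007 - 0.0968 = 0.2039 kg
Cr2O3% on pelt = uptake / pelt * 100 = 0.2039 / 12.4220 * 100 = 1.6417 %
Ts = 80 + k * Cr2O3% = 80 + 9.7810 * 1.6417 = 96.0578 C


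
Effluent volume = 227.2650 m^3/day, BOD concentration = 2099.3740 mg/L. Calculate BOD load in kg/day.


Formula: BOD_load = volume * conc / 1000
Substituting: BOD_load = 227.2650 * 2099.3740 / 1000
Result: 477.1142 kg/day


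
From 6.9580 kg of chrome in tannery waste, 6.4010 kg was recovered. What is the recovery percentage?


Formula: Recovery = recovered / input * 100
Substituting: Recovery = 6.4010 / 6.9580 * 100
Result: 91.9948 %


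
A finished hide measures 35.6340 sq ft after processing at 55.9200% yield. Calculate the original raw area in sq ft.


Formula: raw = finished * 100 / yield
Substituting: raw = 35.6340 * 100 / 55.9200
Result: 63.7232 sq ft


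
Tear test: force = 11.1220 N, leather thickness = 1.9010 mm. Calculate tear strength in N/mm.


Formula: Tear strength = force / thickness
Substituting: Tear strength = 11.1220 / 1.9010
Result: 5.8506 N/mm


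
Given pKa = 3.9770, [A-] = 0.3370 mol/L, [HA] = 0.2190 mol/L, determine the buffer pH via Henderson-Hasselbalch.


ratio = [A-] / [HA] = 0.3370 / 0.2190 = 1.5388
log10(ratio) = 0.1872
pH = pKa + log10(ratio) = 3.9770 + 0.1872 = 4.1642


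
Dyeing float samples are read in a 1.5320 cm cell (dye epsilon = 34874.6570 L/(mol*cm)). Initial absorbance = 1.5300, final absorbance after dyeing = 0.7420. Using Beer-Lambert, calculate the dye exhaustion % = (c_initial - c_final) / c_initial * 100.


c_initial = A_i / (epsilon * l) = 1.5300 / (34874.6570 * 1.5320) = 2.8637e-05 mol/L
c_final = A_f / (epsilon * l) = 0.7420 / (34874.6570 * 1.5320) = 1.3888e-05 mol/L
Exhaustion = (c_initial - c_final) / c_initial * 100 = (2.8637e-05 - 1.3888e-05) / 2.8637e-05 * 100 = 51.5033 %


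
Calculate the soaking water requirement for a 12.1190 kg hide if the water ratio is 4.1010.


Formula: Water = hide_weight * ratio
Substituting: Water = 12.1190 * 4.1010
Result: 49.7000 kg


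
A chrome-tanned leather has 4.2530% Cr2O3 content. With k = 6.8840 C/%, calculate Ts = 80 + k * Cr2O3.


Formula: Ts = 80 + k * Cr2O3
Substituting: Ts = 80 + 6.8840 * 4.2530
Result: 109.2777 C


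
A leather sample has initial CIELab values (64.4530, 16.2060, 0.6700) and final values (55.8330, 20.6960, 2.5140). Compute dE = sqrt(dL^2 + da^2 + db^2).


dL = -8.6200, da = 4.4900, db = 1.8440
dE = sqrt((-8.6200)^2 + 4.4900^2 + 1.8440^2) = 9.8927


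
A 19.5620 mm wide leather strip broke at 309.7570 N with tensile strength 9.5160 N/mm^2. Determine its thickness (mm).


Formula: t = F / (TS * w)
Substituting: t = 309.7570 / (9.5160 * 19.5620)
Result: 1.6640 mm


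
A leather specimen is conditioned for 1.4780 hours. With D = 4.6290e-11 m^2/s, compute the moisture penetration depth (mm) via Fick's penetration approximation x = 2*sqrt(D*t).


t = 1.4780 hr * 3600 = 5320.8000 s
D * t = 4.6290e-11 * 5320.8000 = 2.4630e-07
x = 2 * sqrt(D*t) = 2 * sqrt(2.4630e-07) = 9.9257e-04 m = 0.9926 mm


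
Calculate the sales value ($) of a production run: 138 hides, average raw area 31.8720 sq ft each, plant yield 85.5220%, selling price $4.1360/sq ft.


Raw_total = N * avg_area = 138 * 31.8720 = 4398.3360 sq ft
Finished = Raw_total * yield / 100 = 4398.3360 * 85.5220 / 100 = 3761.5449 sq ft
Value = Finished * price = 3761.5449 * 4.1360 = 15557.7498 $


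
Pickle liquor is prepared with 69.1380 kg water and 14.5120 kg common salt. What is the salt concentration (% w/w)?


Formula: Conc = salt / (water + salt) * 100
Substituting: Conc = 14.5120 / (69.1380 + 14.5120) * 100
Result: 17.3485 %


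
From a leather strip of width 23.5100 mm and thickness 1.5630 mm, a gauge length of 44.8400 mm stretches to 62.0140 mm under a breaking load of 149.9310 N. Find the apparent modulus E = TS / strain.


TS = F / (w * t) = 149.9310 / (23.5100 * 1.5630) = 4.0802 N/mm^2
strain = (Lf - L0) / L0 = (62.0140 - 44.8400) / 44.8400 = 0.3830
E = TS / strain = 4.0802 / 0.3830 = 10.6531 N/mm^2


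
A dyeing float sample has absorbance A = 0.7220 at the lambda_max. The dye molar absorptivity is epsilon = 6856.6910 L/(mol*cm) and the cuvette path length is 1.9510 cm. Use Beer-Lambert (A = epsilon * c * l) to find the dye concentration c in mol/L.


Formula: c = A / (epsilon * l)
Substituting: c = 0.7220 / (6856.6910 * 1.9510)
Result: 5.3972e-05 mol/L


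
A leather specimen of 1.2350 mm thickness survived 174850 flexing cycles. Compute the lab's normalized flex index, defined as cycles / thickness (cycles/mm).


Formula: Index = cycles / thickness
Substituting: Index = 174850 / 1.2350
Result: 141578.9474 cycles/mm


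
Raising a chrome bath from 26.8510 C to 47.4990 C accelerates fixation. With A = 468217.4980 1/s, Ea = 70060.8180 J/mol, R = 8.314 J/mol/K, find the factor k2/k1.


T1 = 26.8510 + 273.15 = 300.0010 K; T2 = 47.4990 + 273.15 = 320.6490 K
k1 = A * exp(-Ea/(R*T1)) = 468217.4980 * exp(-70060.8180/(8.314*300.0010)) = 2.9606e-07 1/s
k2 = A * exp(-Ea/(R*T2)) = 468217.4980 * exp(-70060.8180/(8.314*320.6490)) = 1.8069e-06 1/s
k2/k1 = 1.8069e-06 / 2.9606e-07 = 6.1031


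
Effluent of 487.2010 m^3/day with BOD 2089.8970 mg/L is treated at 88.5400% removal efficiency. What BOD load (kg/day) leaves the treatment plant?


Load_in = volume * conc / 1000 = 487.2010 * 2089.8970 / 1000 = 1018.1999 kg/day
Removed = Load_in * eff / 100 = 1018.1999 * 88.5400 / 100 = 901.5142 kg/day
Load_out = Load_in - Removed = 1018.1999 - 901.5142 = 116.6857 kg/day


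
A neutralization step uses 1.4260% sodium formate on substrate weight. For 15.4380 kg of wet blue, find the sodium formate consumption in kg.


Formula: Neutralizer = substrate * pct / 100
Substituting: Neutralizer = 15.4380 * 1.4260 / 100
Result: 0.2201 kg


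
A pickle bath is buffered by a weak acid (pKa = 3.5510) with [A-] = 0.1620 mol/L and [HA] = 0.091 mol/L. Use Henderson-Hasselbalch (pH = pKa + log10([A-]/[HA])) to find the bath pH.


ratio = [A-] / [HA] = 0.1620 / 0.091 = 1.7802
log10(ratio) = 0.2505
pH = pKa + log10(ratio) = 3.5510 + 0.2505 = 3.8015


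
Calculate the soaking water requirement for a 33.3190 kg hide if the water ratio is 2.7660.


Formula: Water = hide_weight * ratio
Substituting: Water = 33.3190 * 2.7660
Result: 92.1604 kg


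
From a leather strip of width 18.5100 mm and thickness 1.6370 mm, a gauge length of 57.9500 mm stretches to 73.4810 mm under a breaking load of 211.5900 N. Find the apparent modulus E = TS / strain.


TS = F / (w * t) = 211.5900 / (18.5100 * 1.6370) = 6.9830 N/mm^2
strain = (Lf - L0) / L0 = (73.4810 - 57.9500) / 57.9500 = 0.2680
E = TS / strain = 6.9830 / 0.2680 = 26.0552 N/mm^2


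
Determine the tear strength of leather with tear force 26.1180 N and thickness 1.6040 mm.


Formula: Tear strength = force / thickness
Substituting: Tear strength = 26.1180 / 1.6040
Result: 16.2830 N/mm


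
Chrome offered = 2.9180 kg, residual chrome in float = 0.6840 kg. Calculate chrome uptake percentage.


Formula: Uptake = (offered - residual) / offered * 100
Substituting: Uptake = (2.9180 - 0.6840) / 2.9180 * 100
Result: 76.5593 %


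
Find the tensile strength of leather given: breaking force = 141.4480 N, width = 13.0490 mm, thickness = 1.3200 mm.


Formula: TS = force / (width * thickness)
Substituting: TS = 141.4480 / (13.0490 * 1.3200)
Result: 8.2119 N/mm^2


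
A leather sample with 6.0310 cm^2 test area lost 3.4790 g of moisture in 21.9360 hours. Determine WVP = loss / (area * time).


Formula: WVP = loss / (area * time)
Substituting: WVP = 3.4790 / (6.0310 * 21.9360)
Result: 0.0262971 g/(cm^2*hr)


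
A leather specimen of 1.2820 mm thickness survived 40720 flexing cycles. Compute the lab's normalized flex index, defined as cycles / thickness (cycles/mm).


Formula: Index = cycles / thickness
Substituting: Index = 40720 / 1.2820
Result: 31762.8705 cycles/mm


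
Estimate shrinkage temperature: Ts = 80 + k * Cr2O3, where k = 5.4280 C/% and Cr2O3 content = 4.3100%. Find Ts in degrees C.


Formula: Ts = 80 + k * Cr2O3
Substituting: Ts = 80 + 5.4280 * 4.3100
Result: 103.3947 C


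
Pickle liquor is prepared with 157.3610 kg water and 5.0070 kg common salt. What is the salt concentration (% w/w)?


Formula: Conc = salt / (water + salt) * 100
Substituting: Conc = 5.0070 / (157.3610 + 5.0070) * 100
Result: 3.0837 %


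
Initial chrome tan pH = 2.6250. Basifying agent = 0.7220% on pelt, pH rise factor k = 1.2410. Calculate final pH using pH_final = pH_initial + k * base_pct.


Formula: pH_final = pH_initial + k * base_pct
Substituting: pH_final = 2.6250 + 1.2410 * 0.7220
Result: 3.5210


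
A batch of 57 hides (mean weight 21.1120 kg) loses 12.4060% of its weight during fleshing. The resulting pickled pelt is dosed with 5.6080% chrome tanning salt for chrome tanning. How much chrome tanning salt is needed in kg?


Total_raw = N * avg_wt = 57 * 21.1120 = 1203.3840 kg
Substrate = Total_raw * (1 - loss/100) = 1203.3840 * (1 - 12.4060/100) = 1054.0922 kg
Chrome = Substrate * pct / 100 = 1054.0922 * 5.6080 / 100 = 59.1135 kg


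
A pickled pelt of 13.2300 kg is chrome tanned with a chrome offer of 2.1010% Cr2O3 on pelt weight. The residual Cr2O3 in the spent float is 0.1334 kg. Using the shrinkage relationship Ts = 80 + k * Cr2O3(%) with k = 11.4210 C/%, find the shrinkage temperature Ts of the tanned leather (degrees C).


Offered = pelt * offer_pct / 100 = 13.2300 * 2.1010 / 100 = 0.2780 kg
Uptake = offered - residual = 0.2780 - 0.1334 = 0.1446 kg
Cr2O3% on pelt = uptake / pelt * 100 = 0.1446 / 13.2300 * 100 = 1.0927 %
Ts = 80 + k * Cr2O3% = 80 + 11.4210 * 1.0927 = 92.4796 C


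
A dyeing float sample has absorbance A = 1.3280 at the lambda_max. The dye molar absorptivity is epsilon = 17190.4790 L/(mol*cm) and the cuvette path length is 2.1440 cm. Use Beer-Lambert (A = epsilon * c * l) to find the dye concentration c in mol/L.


Formula: c = A / (epsilon * l)
Substituting: c = 1.3280 / (17190.4790 * 2.1440)
Result: 3.6032e-05 mol/L


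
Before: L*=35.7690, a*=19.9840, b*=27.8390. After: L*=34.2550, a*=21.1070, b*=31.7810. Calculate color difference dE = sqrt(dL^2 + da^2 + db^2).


dL = -1.5140, da = 1.1230, db = 3.9420
dE = sqrt((-1.5140)^2 + 1.1230^2 + 3.9420^2) = 4.3695


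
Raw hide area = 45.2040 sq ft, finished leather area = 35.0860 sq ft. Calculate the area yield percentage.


Formula: Yield = finished / raw * 100
Substituting: Yield = 35.0860 / 45.2040 * 100
Result: 77.6170 %


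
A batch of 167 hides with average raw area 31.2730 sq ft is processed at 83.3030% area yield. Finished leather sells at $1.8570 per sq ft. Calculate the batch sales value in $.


Raw_total = N * avg_area = 167 * 31.2730 = 5222.5910 sq ft
Finished = Raw_total * yield / 100 = 5222.5910 * 83.3030 / 100 = 4350.5750 sq ft
Value = Finished * price = 4350.5750 * 1.8570 = 8079.0177 $


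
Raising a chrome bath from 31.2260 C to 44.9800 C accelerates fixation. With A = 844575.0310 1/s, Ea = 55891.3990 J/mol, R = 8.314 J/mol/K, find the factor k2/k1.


T1 = 31.2260 + 273.15 = 304.3760 K; T2 = 44.9800 + 273.15 = 318.1300 K
k1 = A * exp(-Ea/(R*T1)) = 844575.0310 * exp(-55891.3990/(8.314*304.3760)) = 2.1610e-04 1/s
k2 = A * exp(-Ea/(R*T2)) = 844575.0310 * exp(-55891.3990/(8.314*318.1300)) = 5.6149e-04 1/s
k2/k1 = 5.6149e-04 / 2.1610e-04 = 2.5984


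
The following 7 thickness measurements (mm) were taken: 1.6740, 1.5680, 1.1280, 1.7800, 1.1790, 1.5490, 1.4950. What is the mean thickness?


Formula: Average = sum / n
Substituting: Average = 10.3730 / 7
Result: 1.4819 mm


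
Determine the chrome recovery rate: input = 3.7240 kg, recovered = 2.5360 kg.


Formula: Recovery = recovered / input * 100
Substituting: Recovery = 2.5360 / 3.7240 * 100
Result: 68.0988 %


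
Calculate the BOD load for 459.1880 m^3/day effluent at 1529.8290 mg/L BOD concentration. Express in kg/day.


Formula: BOD_load = volume * conc / 1000
Substituting: BOD_load = 459.1880 * 1529.8290 / 1000
Result: 702.4791 kg/day


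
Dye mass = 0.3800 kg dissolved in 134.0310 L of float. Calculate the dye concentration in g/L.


Formula: Conc = dye_mass(kg) / volume(L) * 1000
Substituting: Conc = 0.3800 / 134.0310 * 1000
Result: 2.8352 g/L


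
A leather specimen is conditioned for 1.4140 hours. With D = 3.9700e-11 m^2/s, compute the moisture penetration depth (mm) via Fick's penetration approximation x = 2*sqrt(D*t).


t = 1.4140 hr * 3600 = 5090.4000 s
D * t = 3.9700e-11 * 5090.4000 = 2.0209e-07
x = 2 * sqrt(D*t) = 2 * sqrt(2.0209e-07) = 8.9909e-04 m = 0.8991 mm


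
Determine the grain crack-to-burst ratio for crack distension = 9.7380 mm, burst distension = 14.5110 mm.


Formula: Ratio = crack / burst
Substituting: Ratio = 9.7380 / 14.5110
Result: 0.6711


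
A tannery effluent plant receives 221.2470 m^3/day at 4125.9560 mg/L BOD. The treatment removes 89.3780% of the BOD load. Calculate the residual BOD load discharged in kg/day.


Load_in = volume * conc / 1000 = 221.2470 * 4125.9560 / 1000 = 912.8554 kg/day
Removed = Load_in * eff / 100 = 912.8554 * 89.3780 / 100 = 815.8919 kg/day
Load_out = Load_in - Removed = 912.8554 - 815.8919 = 96.9635 kg/day


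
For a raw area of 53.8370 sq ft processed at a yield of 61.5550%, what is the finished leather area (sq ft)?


Formula: finished = raw * yield / 100
Substituting: finished = 53.8370 * 61.5550 / 100
Result: 33.1394 sq ft


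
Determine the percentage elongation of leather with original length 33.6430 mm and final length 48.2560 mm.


Formula: Elongation = (Lf - L0) / L0 * 100
Substituting: Elongation = (48.2560 - 33.6430) / 33.6430 * 100
Result: 43.4355 %


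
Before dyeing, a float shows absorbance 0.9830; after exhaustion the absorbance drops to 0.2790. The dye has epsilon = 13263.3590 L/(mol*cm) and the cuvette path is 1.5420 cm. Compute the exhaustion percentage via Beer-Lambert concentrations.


c_initial = A_i / (epsilon * l) = 0.9830 / (13263.3590 * 1.5420) = 4.8064e-05 mol/L
c_final = A_f / (epsilon * l) = 0.2790 / (13263.3590 * 1.5420) = 1.3642e-05 mol/L
Exhaustion = (c_initial - c_final) / c_initial * 100 = (4.8064e-05 - 1.3642e-05) / 4.8064e-05 * 100 = 71.6175 %


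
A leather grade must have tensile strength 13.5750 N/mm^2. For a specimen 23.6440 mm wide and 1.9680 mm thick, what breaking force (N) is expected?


Formula: F = TS * w * t
Substituting: F = 13.5750 * 23.6440 * 1.9680
Result: 631.6636 N


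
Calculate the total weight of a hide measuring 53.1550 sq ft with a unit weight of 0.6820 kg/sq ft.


Formula: Weight = area * weight_per_sqft
Substituting: Weight = 53.1550 * 0.6820
Result: 36.2517 kg


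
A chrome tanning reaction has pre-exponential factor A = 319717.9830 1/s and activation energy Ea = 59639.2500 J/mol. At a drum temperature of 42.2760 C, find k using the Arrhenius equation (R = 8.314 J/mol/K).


T_K = T_C + 273.15 = 42.2760 + 273.15 = 315.4260 K
exponent = -Ea / (R * T_K) = -59639.2500 / (8.314 * 315.4260) = -22.7418
k = A * exp(exponent) = 319717.9830 * exp(-22.7418) = 4.2475e-05 1/s


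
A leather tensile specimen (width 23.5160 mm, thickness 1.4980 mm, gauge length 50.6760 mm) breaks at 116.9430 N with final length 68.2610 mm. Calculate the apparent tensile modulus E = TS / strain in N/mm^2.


TS = F / (w * t) = 116.9430 / (23.5160 * 1.4980) = 3.3197 N/mm^2
strain = (Lf - L0) / L0 = (68.2610 - 50.6760) / 50.6760 = 0.3470
E = TS / strain = 3.3197 / 0.3470 = 9.5666 N/mm^2


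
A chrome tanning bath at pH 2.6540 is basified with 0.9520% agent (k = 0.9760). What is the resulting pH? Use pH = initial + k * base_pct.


Formula: pH_final = pH_initial + k * base_pct
Substituting: pH_final = 2.6540 + 0.9760 * 0.9520
Result: 3.5832


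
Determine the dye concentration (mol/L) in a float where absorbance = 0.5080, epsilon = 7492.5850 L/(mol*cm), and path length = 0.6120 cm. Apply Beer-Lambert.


Formula: c = A / (epsilon * l)
Substituting: c = 0.5080 / (7492.5850 * 0.6120)
Result: 1.1078e-04 mol/L


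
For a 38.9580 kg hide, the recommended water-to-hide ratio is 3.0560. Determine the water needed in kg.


Formula: Water = hide_weight * ratio
Substituting: Water = 38.9580 * 3.0560
Result: 119.0556 kg


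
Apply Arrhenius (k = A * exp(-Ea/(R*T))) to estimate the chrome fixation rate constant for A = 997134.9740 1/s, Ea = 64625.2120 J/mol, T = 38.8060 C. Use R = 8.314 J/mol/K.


T_K = T_C + 273.15 = 38.8060 + 273.15 = 311.9560 K
exponent = -Ea / (R * T_K) = -64625.2120 / (8.314 * 311.9560) = -24.9172
k = A * exp(exponent) = 997134.9740 * exp(-24.9172) = 1.5044e-05 1/s


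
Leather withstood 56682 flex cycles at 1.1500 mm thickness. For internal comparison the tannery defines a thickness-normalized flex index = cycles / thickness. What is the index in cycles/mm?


Formula: Index = cycles / thickness
Substituting: Index = 56682 / 1.1500
Result: 49288.6957 cycles/mm


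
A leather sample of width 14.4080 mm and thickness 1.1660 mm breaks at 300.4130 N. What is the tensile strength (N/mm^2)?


Formula: TS = force / (width * thickness)
Substituting: TS = 300.4130 / (14.4080 * 1.1660)
Result: 17.8820 N/mm^2


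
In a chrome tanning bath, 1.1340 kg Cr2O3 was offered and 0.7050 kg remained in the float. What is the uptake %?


Formula: Uptake = (offered - residual) / offered * 100
Substituting: Uptake = (1.1340 - 0.7050) / 1.1340 * 100
Result: 37.8307 %


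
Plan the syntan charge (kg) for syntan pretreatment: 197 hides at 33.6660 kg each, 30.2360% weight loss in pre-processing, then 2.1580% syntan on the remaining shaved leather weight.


Total_raw = N * avg_wt = 197 * 33.6660 = 6632.2020 kg
Substrate = Total_raw * (1 - loss/100) = 6632.2020 * (1 - 30.2360/100) = 4626.8894 kg
Syntan = Substrate * pct / 100 = 4626.8894 * 2.1580 / 100 = 99.8483 kg
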